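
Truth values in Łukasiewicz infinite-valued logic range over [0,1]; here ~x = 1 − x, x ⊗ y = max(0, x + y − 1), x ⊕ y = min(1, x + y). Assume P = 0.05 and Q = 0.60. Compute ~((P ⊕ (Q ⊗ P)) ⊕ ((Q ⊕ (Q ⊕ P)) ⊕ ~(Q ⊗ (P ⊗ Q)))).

Q ⊗ P = max(0, 0.60 + 0.05 − 1) = max(0, -0.35) = 0.00
P ⊕ (Q ⊗ P) = min(1, 0.05 + 0.00) = min(1, 0.05) = 0.05
Q ⊕ P = min(1, 0.60 + 0.05) = min(1, 0.65) = 0.65
Q ⊕ (Q ⊕ P) = min(1, 0.60 + 0.65) = min(1, 1.25) = 1.00
P ⊗ Q = max(0, 0.05 + 0.60 − 1) = max(0, -0.35) = 0.00
Q ⊗ (P ⊗ Q) = max(0, 0.60 + 0.00 − 1) = max(0, -0.40) = 0.00
~(Q ⊗ (P ⊗ Q)) = 1 − 0.00 = 1.00
(Q ⊕ (Q ⊕ P)) ⊕ ~(Q ⊗ (P ⊗ Q)) = min(1, 1.00 + 1.00) = min(1, 2.00) = 1.00
(P ⊕ (Q ⊗ P)) ⊕ ((Q ⊕ (Q ⊕ P)) ⊕ ~(Q ⊗ (P ⊗ Q))) = min(1, 0.05 + 1.00) = min(1, 1.05) = 1.00
~((P ⊕ (Q ⊗ P)) ⊕ ((Q ⊕ (Q ⊕ P)) ⊕ ~(Q ⊗ (P ⊗ Q)))) = 1 − 1.00 = 0.00

0.00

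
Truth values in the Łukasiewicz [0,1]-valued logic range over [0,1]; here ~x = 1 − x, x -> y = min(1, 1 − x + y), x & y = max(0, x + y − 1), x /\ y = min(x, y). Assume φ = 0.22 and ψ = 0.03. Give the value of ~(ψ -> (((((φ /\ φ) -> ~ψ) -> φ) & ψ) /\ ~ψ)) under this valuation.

φ /\ φ = min(0.22, 0.22) = 0.22
~ψ = 1 − 0.03 = 0.97
(φ /\ φ) -> ~ψ = min(1, 1 − 0.22 + 0.97) = min(1, 1.75) = 1.00
((φ /\ φ) -> ~ψ) -> φ = min(1, 1 − 1.00 + 0.22) = min(1, 0.22) = 0.22
(((φ /\ φ) -> ~ψ) -> φ) & ψ = max(0, 0.22 + 0.03 − 1) = max(0, -0.75) = 0.00
((((φ /\ φ) -> ~ψ) -> φ) & ψ) /\ ~ψ = min(0.00, 0.97) = 0.00
ψ -> (((((φ /\ φ) -> ~ψ) -> φ) & ψ) /\ ~ψ) = min(1, 1 − 0.03 + 0.00) = min(1, 0.97) = 0.97
~(ψ -> (((((φ /\ φ) -> ~ψ) -> φ) & ψ) /\ ~ψ)) = 1 − 0.97 = 0.03

0.03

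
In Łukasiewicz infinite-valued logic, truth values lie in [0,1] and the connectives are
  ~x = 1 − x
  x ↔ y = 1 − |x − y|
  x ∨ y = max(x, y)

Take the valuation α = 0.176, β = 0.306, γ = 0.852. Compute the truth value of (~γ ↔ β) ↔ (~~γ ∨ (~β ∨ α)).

0.990

~γ = 1 − 0.852 = 0.148
~γ ↔ β = 1 − |0.148 − 0.306| = 1 − 0.158 = 0.842
~~γ = 1 − 0.148 = 0.852
~β = 1 − 0.306 = 0.694
~β ∨ α = max(0.694, 0.176) = 0.694
~~γ ∨ (~β ∨ α) = max(0.852, 0.694) = 0.852
(~γ ↔ β) ↔ (~~γ ∨ (~β ∨ α)) = 1 − |0.842 − 0.852| = 1 − 0.010 = 0.990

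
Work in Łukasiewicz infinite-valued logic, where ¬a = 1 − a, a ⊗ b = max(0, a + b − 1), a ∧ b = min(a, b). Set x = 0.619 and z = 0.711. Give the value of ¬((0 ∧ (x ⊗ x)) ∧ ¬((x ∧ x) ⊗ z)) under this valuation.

x ⊗ x = max(0, 0.619 + 0.619 − 1) = max(0, 0.238) = 0.238
0 ∧ (x ⊗ x) = min(0.000, 0.238) = 0.000
x ∧ x = min(0.619, 0.619) = 0.619
(x ∧ x) ⊗ z = max(0, 0.619 + 0.711 − 1) = max(0, 0.330) = 0.330
¬((x ∧ x) ⊗ z) = 1 − 0.330 = 0.670
(0 ∧ (x ⊗ x)) ∧ ¬((x ∧ x) ⊗ z) = min(0.000, 0.670) = 0.000
¬((0 ∧ (x ⊗ x)) ∧ ¬((x ∧ x) ⊗ z)) = 1 − 0.000 = 1.000

1.000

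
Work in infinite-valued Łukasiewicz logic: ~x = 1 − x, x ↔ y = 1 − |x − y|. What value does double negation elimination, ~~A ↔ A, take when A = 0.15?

1.00

~A = 1 − 0.15 = 0.85
~~A = 1 − 0.85 = 0.15
~~A ↔ A = 1 − |0.15 − 0.15| = 1 − 0.00 = 1.00
(As expected: always 1 in Ł∞ since negation is involutive.)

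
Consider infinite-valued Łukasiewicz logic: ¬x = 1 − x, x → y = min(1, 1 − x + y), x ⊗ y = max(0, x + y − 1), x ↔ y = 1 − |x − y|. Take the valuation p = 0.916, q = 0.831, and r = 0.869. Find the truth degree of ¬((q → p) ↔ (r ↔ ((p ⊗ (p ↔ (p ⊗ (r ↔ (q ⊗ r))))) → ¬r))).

0.485

q → p = min(1, 1 − 0.831 + 0.916) = min(1, 1.085) = 1.000
q ⊗ r = max(0, 0.831 + 0.869 − 1) = max(0, 0.700) = 0.700
r ↔ (q ⊗ r) = 1 − |0.869 − 0.700| = 1 − 0.169 = 0.831
p ⊗ (r ↔ (q ⊗ r)) = max(0, 0.916 + 0.831 − 1) = max(0, 0.747) = 0.747
p ↔ (p ⊗ (r ↔ (q ⊗ r))) = 1 − |0.916 − 0.747| = 1 − 0.169 = 0.831
p ⊗ (p ↔ (p ⊗ (r ↔ (q ⊗ r)))) = max(0, 0.916 + 0.831 − 1) = max(0, 0.747) = 0.747
¬r = 1 − 0.869 = 0.131
(p ⊗ (p ↔ (p ⊗ (r ↔ (q ⊗ r))))) → ¬r = min(1, 1 − 0.747 + 0.131) = min(1, 0.384) = 0.384
r ↔ ((p ⊗ (p ↔ (p ⊗ (r ↔ (q ⊗ r))))) → ¬r) = 1 − |0.869 − 0.384| = 1 − 0.485 = 0.515
(q → p) ↔ (r ↔ ((p ⊗ (p ↔ (p ⊗ (r ↔ (q ⊗ r))))) → ¬r)) = 1 − |1.000 − 0.515| = 1 − 0.485 = 0.515
¬((q → p) ↔ (r ↔ ((p ⊗ (p ↔ (p ⊗ (r ↔ (q ⊗ r))))) → ¬r))) = 1 − 0.515 = 0.485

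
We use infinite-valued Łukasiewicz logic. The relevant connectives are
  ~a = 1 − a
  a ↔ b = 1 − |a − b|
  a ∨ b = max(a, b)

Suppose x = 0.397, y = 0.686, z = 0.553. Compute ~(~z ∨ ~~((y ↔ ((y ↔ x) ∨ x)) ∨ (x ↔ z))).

~z = 1 − 0.553 = 0.447
y ↔ x = 1 − |0.686 − 0.397| = 1 − 0.289 = 0.711
(y ↔ x) ∨ x = max(0.711, 0.397) = 0.711
y ↔ ((y ↔ x) ∨ x) = 1 − |0.686 − 0.711| = 1 − 0.025 = 0.975
x ↔ z = 1 − |0.397 − 0.553| = 1 − 0.156 = 0.844
(y ↔ ((y ↔ x) ∨ x)) ∨ (x ↔ z) = max(0.975, 0.844) = 0.975
~((y ↔ ((y ↔ x) ∨ x)) ∨ (x ↔ z)) = 1 − 0.975 = 0.025
~~((y ↔ ((y ↔ x) ∨ x)) ∨ (x ↔ z)) = 1 − 0.025 = 0.975
~z ∨ ~~((y ↔ ((y ↔ x) ∨ x)) ∨ (x ↔ z)) = max(0.447, 0.975) = 0.975
~(~z ∨ ~~((y ↔ ((y ↔ x) ∨ x)) ∨ (x ↔ z))) = 1 − 0.975 = 0.025

0.025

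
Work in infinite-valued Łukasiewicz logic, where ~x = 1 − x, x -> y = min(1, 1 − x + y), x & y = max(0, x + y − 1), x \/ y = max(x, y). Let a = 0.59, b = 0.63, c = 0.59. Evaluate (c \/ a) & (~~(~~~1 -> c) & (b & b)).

c \/ a = max(0.59, 0.59) = 0.59
~1 = 1 − 1.00 = 0.00
~~1 = 1 − 0.00 = 1.00
~~~1 = 1 − 1.00 = 0.00
~~~1 -> c = min(1, 1 − 0.00 + 0.59) = min(1, 1.59) = 1.00
~(~~~1 -> c) = 1 − 1.00 = 0.00
~~(~~~1 -> c) = 1 − 0.00 = 1.00
b & b = max(0, 0.63 + 0.63 − 1) = max(0, 0.26) = 0.26
~~(~~~1 -> c) & (b & b) = max(0, 1.00 + 0.26 − 1) = max(0, 0.26) = 0.26
(c \/ a) & (~~(~~~1 -> c) & (b & b)) = max(0, 0.59 + 0.26 − 1) = max(0, -0.15) = 0.00

0.00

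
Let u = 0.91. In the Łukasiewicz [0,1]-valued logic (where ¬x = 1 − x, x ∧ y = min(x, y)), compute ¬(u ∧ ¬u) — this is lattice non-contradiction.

0.91

¬u = 1 − 0.91 = 0.09
u ∧ ¬u = min(0.91, 0.09) = 0.09
¬(u ∧ ¬u) = 1 − 0.09 = 0.91
(The value 0.91 < 1 shows this instance is not satisfied; not a Ł∞-tautology — its value is 1 − min(a, 1−a).)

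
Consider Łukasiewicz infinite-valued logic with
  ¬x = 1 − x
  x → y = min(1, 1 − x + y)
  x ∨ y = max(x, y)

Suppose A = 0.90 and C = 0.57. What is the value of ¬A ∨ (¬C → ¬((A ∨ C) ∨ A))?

¬A = 1 − 0.90 = 0.10
¬C = 1 − 0.57 = 0.43
A ∨ C = max(0.90, 0.57) = 0.90
(A ∨ C) ∨ A = max(0.90, 0.90) = 0.90
¬((A ∨ C) ∨ A) = 1 − 0.90 = 0.10
¬C → ¬((A ∨ C) ∨ A) = min(1, 1 − 0.43 + 0.10) = min(1, 0.67) = 0.67
¬A ∨ (¬C → ¬((A ∨ C) ∨ A)) = max(0.10, 0.67) = 0.67

0.67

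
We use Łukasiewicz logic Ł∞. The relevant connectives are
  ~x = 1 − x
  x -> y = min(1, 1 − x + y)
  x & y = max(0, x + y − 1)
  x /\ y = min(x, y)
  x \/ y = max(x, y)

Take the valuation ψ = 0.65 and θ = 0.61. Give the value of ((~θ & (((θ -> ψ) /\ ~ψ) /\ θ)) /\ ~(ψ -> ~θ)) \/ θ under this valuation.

0.61

~θ = 1 − 0.61 = 0.39
θ -> ψ = min(1, 1 − 0.61 + 0.65) = min(1, 1.04) = 1.00
~ψ = 1 − 0.65 = 0.35
(θ -> ψ) /\ ~ψ = min(1.00, 0.35) = 0.35
((θ -> ψ) /\ ~ψ) /\ θ = min(0.35, 0.61) = 0.35
~θ & (((θ -> ψ) /\ ~ψ) /\ θ) = max(0, 0.39 + 0.35 − 1) = max(0, -0.26) = 0.00
ψ -> ~θ = min(1, 1 − 0.65 + 0.39) = min(1, 0.74) = 0.74
~(ψ -> ~θ) = 1 − 0.74 = 0.26
(~θ & (((θ -> ψ) /\ ~ψ) /\ θ)) /\ ~(ψ -> ~θ) = min(0.00, 0.26) = 0.00
((~θ & (((θ -> ψ) /\ ~ψ) /\ θ)) /\ ~(ψ -> ~θ)) \/ θ = max(0.00, 0.61) = 0.61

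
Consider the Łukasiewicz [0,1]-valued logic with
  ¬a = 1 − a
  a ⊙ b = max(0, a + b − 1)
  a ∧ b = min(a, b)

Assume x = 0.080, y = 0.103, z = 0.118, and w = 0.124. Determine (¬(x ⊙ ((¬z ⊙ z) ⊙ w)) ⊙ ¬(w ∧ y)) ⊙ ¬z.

¬z = 1 − 0.118 = 0.882
¬z ⊙ z = max(0, 0.882 + 0.118 − 1) = max(0, 0.000) = 0.000
(¬z ⊙ z) ⊙ w = max(0, 0.000 + 0.124 − 1) = max(0, -0.876) = 0.000
x ⊙ ((¬z ⊙ z) ⊙ w) = max(0, 0.080 + 0.000 − 1) = max(0, -0.920) = 0.000
¬(x ⊙ ((¬z ⊙ z) ⊙ w)) = 1 − 0.000 = 1.000
w ∧ y = min(0.124, 0.103) = 0.103
¬(w ∧ y) = 1 − 0.103 = 0.897
¬(x ⊙ ((¬z ⊙ z) ⊙ w)) ⊙ ¬(w ∧ y) = max(0, 1.000 + 0.897 − 1) = max(0, 0.897) = 0.897
(¬(x ⊙ ((¬z ⊙ z) ⊙ w)) ⊙ ¬(w ∧ y)) ⊙ ¬z = max(0, 0.897 + 0.882 − 1) = max(0, 0.779) = 0.779

0.779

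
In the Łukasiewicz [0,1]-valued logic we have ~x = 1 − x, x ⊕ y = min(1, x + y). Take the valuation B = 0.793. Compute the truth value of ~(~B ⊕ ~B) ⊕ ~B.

~B = 1 − 0.793 = 0.207
~B ⊕ ~B = min(1, 0.207 + 0.207) = min(1, 0.414) = 0.414
~(~B ⊕ ~B) = 1 − 0.414 = 0.586
~(~B ⊕ ~B) ⊕ ~B = min(1, 0.586 + 0.207) = min(1, 0.793) = 0.793

0.793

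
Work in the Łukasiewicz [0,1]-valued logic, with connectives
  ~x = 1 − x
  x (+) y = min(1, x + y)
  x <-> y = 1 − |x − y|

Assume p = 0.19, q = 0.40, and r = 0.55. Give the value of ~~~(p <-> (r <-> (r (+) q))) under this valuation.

0.41

r (+) q = min(1, 0.55 + 0.40) = min(1, 0.95) = 0.95
r <-> (r (+) q) = 1 − |0.55 − 0.95| = 1 − 0.40 = 0.60
p <-> (r <-> (r (+) q)) = 1 − |0.19 − 0.60| = 1 − 0.41 = 0.59
~(p <-> (r <-> (r (+) q))) = 1 − 0.59 = 0.41
~~(p <-> (r <-> (r (+) q))) = 1 − 0.41 = 0.59
~~~(p <-> (r <-> (r (+) q))) = 1 − 0.59 = 0.41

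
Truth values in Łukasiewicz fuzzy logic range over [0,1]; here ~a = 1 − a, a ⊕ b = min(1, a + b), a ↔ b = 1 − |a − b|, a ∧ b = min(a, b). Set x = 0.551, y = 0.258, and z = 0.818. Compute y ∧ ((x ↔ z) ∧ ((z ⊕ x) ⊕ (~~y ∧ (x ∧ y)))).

x ↔ z = 1 − |0.551 − 0.818| = 1 − 0.267 = 0.733
z ⊕ x = min(1, 0.818 + 0.551) = min(1, 1.369) = 1.000
~y = 1 − 0.258 = 0.742
~~y = 1 − 0.742 = 0.258
x ∧ y = min(0.551, 0.258) = 0.258
~~y ∧ (x ∧ y) = min(0.258, 0.258) = 0.258
(z ⊕ x) ⊕ (~~y ∧ (x ∧ y)) = min(1, 1.000 + 0.258) = min(1, 1.258) = 1.000
(x ↔ z) ∧ ((z ⊕ x) ⊕ (~~y ∧ (x ∧ y))) = min(0.733, 1.000) = 0.733
y ∧ ((x ↔ z) ∧ ((z ⊕ x) ⊕ (~~y ∧ (x ∧ y)))) = min(0.258, 0.733) = 0.258

0.258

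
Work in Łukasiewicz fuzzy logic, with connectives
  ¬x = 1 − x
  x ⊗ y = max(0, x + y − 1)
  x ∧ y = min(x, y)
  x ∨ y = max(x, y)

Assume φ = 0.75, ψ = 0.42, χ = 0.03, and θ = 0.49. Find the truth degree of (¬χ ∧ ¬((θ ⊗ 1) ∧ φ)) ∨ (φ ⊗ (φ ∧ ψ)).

0.51

¬χ = 1 − 0.03 = 0.97
θ ⊗ 1 = max(0, 0.49 + 1.00 − 1) = max(0, 0.49) = 0.49
(θ ⊗ 1) ∧ φ = min(0.49, 0.75) = 0.49
¬((θ ⊗ 1) ∧ φ) = 1 − 0.49 = 0.51
¬χ ∧ ¬((θ ⊗ 1) ∧ φ) = min(0.97, 0.51) = 0.51
φ ∧ ψ = min(0.75, 0.42) = 0.42
φ ⊗ (φ ∧ ψ) = max(0, 0.75 + 0.42 − 1) = max(0, 0.17) = 0.17
(¬χ ∧ ¬((θ ⊗ 1) ∧ φ)) ∨ (φ ⊗ (φ ∧ ψ)) = max(0.51, 0.17) = 0.51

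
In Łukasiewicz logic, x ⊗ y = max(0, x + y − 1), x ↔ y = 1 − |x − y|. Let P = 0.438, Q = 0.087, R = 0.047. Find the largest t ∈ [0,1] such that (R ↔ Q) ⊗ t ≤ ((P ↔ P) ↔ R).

R ↔ Q = 1 − |0.047 − 0.087| = 1 − 0.040 = 0.960
So the left factor is R ↔ Q = 0.960.
P ↔ P = 1 − |0.438 − 0.438| = 1 − 0.000 = 1.000
(P ↔ P) ↔ R = 1 − |1.000 − 0.047| = 1 − 0.953 = 0.047
So the right-hand bound is (P ↔ P) ↔ R = 0.047.
The residuum of the Łukasiewicz t-norm gives the supremum: min(1, 1 − 0.960 + 0.047).
1 − 0.960 + 0.047 = 0.087, so t = min(1, 0.087) = 0.087.
Check: 0.960 ⊗ 0.087 = max(0, 0.047) = 0.047 ≤ 0.047.

0.087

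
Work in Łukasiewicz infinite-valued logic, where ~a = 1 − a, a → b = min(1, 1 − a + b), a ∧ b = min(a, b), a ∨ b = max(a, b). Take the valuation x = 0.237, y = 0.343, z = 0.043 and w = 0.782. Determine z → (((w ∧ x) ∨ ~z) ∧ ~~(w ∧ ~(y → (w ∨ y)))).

w ∧ x = min(0.782, 0.237) = 0.237
~z = 1 − 0.043 = 0.957
(w ∧ x) ∨ ~z = max(0.237, 0.957) = 0.957
w ∨ y = max(0.782, 0.343) = 0.782
y → (w ∨ y) = min(1, 1 − 0.343 + 0.782) = min(1, 1.439) = 1.000
~(y → (w ∨ y)) = 1 − 1.000 = 0.000
w ∧ ~(y → (w ∨ y)) = min(0.782, 0.000) = 0.000
~(w ∧ ~(y → (w ∨ y))) = 1 − 0.000 = 1.000
~~(w ∧ ~(y → (w ∨ y))) = 1 − 1.000 = 0.000
((w ∧ x) ∨ ~z) ∧ ~~(w ∧ ~(y → (w ∨ y))) = min(0.957, 0.000) = 0.000
z → (((w ∧ x) ∨ ~z) ∧ ~~(w ∧ ~(y → (w ∨ y)))) = min(1, 1 − 0.043 + 0.000) = min(1, 0.957) = 0.957

0.957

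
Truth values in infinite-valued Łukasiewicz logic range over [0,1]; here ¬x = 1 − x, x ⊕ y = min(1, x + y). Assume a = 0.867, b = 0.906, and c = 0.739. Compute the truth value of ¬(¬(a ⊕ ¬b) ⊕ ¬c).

0.700

¬b = 1 − 0.906 = 0.094
a ⊕ ¬b = min(1, 0.867 + 0.094) = min(1, 0.961) = 0.961
¬(a ⊕ ¬b) = 1 − 0.961 = 0.039
¬c = 1 − 0.739 = 0.261
¬(a ⊕ ¬b) ⊕ ¬c = min(1, 0.039 + 0.261) = min(1, 0.300) = 0.300
¬(¬(a ⊕ ¬b) ⊕ ¬c) = 1 − 0.300 = 0.700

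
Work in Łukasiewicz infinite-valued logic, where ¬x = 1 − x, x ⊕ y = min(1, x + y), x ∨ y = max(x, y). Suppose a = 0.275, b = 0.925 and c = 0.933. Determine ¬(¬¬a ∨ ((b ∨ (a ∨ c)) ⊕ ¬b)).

0.000

¬a = 1 − 0.275 = 0.725
¬¬a = 1 − 0.725 = 0.275
a ∨ c = max(0.275, 0.933) = 0.933
b ∨ (a ∨ c) = max(0.925, 0.933) = 0.933
¬b = 1 − 0.925 = 0.075
(b ∨ (a ∨ c)) ⊕ ¬b = min(1, 0.933 + 0.075) = min(1, 1.008) = 1.000
¬¬a ∨ ((b ∨ (a ∨ c)) ⊕ ¬b) = max(0.275, 1.000) = 1.000
¬(¬¬a ∨ ((b ∨ (a ∨ c)) ⊕ ¬b)) = 1 − 1.000 = 0.000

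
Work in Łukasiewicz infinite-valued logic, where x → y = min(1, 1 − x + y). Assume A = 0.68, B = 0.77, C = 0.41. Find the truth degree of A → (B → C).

0.96

B → C = min(1, 1 − 0.77 + 0.41) = min(1, 0.64) = 0.64
A → (B → C) = min(1, 1 − 0.68 + 0.64) = min(1, 0.96) = 0.96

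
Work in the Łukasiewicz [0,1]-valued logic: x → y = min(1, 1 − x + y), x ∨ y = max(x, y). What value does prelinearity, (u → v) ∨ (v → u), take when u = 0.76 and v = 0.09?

1.00

u → v = min(1, 1 − 0.76 + 0.09) = min(1, 0.33) = 0.33
v → u = min(1, 1 − 0.09 + 0.76) = min(1, 1.67) = 1.00
(u → v) ∨ (v → u) = max(0.33, 1.00) = 1.00
(As expected: a Ł∞-tautology — holds in every MV-chain.)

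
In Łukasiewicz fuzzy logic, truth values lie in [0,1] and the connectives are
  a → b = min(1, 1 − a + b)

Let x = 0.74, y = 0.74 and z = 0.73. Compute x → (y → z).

y → z = min(1, 1 − 0.74 + 0.73) = min(1, 0.99) = 0.99
x → (y → z) = min(1, 1 − 0.74 + 0.99) = min(1, 1.25) = 1.00

1.00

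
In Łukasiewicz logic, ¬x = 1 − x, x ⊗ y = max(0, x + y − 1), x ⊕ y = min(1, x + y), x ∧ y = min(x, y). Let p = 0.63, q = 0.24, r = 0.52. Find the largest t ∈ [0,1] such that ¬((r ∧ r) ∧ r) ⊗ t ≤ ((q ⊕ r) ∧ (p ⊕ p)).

1.00

r ∧ r = min(0.52, 0.52) = 0.52
(r ∧ r) ∧ r = min(0.52, 0.52) = 0.52
¬((r ∧ r) ∧ r) = 1 − 0.52 = 0.48
So the left factor is ¬((r ∧ r) ∧ r) = 0.48.
q ⊕ r = min(1, 0.24 + 0.52) = min(1, 0.76) = 0.76
p ⊕ p = min(1, 0.63 + 0.63) = min(1, 1.26) = 1.00
(q ⊕ r) ∧ (p ⊕ p) = min(0.76, 1.00) = 0.76
So the right-hand bound is (q ⊕ r) ∧ (p ⊕ p) = 0.76.
The residuum of the Łukasiewicz t-norm gives the supremum: min(1, 1 − 0.48 + 0.76).
1 − 0.48 + 0.76 = 1.28, so t = min(1, 1.28) = 1.00.
Check: 0.48 ⊗ 1.00 = max(0, 0.48) = 0.48 ≤ 0.76.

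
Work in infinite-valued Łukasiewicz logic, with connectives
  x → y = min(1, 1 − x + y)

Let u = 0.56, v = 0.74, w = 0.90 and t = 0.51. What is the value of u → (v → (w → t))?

1.00

w → t = min(1, 1 − 0.90 + 0.51) = min(1, 0.61) = 0.61
v → (w → t) = min(1, 1 − 0.74 + 0.61) = min(1, 0.87) = 0.87
u → (v → (w → t)) = min(1, 1 − 0.56 + 0.87) = min(1, 1.31) = 1.00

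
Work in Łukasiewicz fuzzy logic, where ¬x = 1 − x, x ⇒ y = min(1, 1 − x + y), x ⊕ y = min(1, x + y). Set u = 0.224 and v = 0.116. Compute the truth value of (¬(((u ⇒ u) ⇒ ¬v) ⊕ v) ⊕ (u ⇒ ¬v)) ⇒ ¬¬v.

0.116

u ⇒ u = min(1, 1 − 0.224 + 0.224) = min(1, 1.000) = 1.000
¬v = 1 − 0.116 = 0.884
(u ⇒ u) ⇒ ¬v = min(1, 1 − 1.000 + 0.884) = min(1, 0.884) = 0.884
((u ⇒ u) ⇒ ¬v) ⊕ v = min(1, 0.884 + 0.116) = min(1, 1.000) = 1.000
¬(((u ⇒ u) ⇒ ¬v) ⊕ v) = 1 − 1.000 = 0.000
u ⇒ ¬v = min(1, 1 − 0.224 + 0.884) = min(1, 1.660) = 1.000
¬(((u ⇒ u) ⇒ ¬v) ⊕ v) ⊕ (u ⇒ ¬v) = min(1, 0.000 + 1.000) = min(1, 1.000) = 1.000
¬¬v = 1 − 0.884 = 0.116
(¬(((u ⇒ u) ⇒ ¬v) ⊕ v) ⊕ (u ⇒ ¬v)) ⇒ ¬¬v = min(1, 1 − 1.000 + 0.116) = min(1, 0.116) = 0.116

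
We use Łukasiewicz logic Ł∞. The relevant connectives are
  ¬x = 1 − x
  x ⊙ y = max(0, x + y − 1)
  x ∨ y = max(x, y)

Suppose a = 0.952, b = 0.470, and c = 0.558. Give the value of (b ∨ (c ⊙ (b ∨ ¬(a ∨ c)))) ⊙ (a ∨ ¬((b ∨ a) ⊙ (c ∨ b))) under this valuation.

a ∨ c = max(0.952, 0.558) = 0.952
¬(a ∨ c) = 1 − 0.952 = 0.048
b ∨ ¬(a ∨ c) = max(0.470, 0.048) = 0.470
c ⊙ (b ∨ ¬(a ∨ c)) = max(0, 0.558 + 0.470 − 1) = max(0, 0.028) = 0.028
b ∨ (c ⊙ (b ∨ ¬(a ∨ c))) = max(0.470, 0.028) = 0.470
b ∨ a = max(0.470, 0.952) = 0.952
c ∨ b = max(0.558, 0.470) = 0.558
(b ∨ a) ⊙ (c ∨ b) = max(0, 0.952 + 0.558 − 1) = max(0, 0.510) = 0.510
¬((b ∨ a) ⊙ (c ∨ b)) = 1 − 0.510 = 0.490
a ∨ ¬((b ∨ a) ⊙ (c ∨ b)) = max(0.952, 0.490) = 0.952
(b ∨ (c ⊙ (b ∨ ¬(a ∨ c)))) ⊙ (a ∨ ¬((b ∨ a) ⊙ (c ∨ b))) = max(0, 0.470 + 0.952 − 1) = max(0, 0.422) = 0.422

0.422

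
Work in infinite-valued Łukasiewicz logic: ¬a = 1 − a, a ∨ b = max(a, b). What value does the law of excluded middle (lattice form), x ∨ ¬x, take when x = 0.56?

0.56

¬x = 1 − 0.56 = 0.44
x ∨ ¬x = max(0.56, 0.44) = 0.56
(The value 0.56 < 1 shows this instance is not satisfied; not a Ł∞-tautology — its value is max(a, 1−a).)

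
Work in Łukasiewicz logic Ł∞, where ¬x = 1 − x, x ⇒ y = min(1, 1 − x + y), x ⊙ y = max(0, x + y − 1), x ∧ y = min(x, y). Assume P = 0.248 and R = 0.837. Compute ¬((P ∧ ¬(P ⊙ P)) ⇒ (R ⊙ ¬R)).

P ⊙ P = max(0, 0.248 + 0.248 − 1) = max(0, -0.504) = 0.000
¬(P ⊙ P) = 1 − 0.000 = 1.000
P ∧ ¬(P ⊙ P) = min(0.248, 1.000) = 0.248
¬R = 1 − 0.837 = 0.163
R ⊙ ¬R = max(0, 0.837 + 0.163 − 1) = max(0, 0.000) = 0.000
(P ∧ ¬(P ⊙ P)) ⇒ (R ⊙ ¬R) = min(1, 1 − 0.248 + 0.000) = min(1, 0.752) = 0.752
¬((P ∧ ¬(P ⊙ P)) ⇒ (R ⊙ ¬R)) = 1 − 0.752 = 0.248

0.248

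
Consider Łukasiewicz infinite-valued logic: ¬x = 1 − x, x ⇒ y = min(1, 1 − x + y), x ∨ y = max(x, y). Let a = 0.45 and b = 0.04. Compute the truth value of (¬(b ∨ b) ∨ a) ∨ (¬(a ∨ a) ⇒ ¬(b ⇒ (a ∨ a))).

0.96

b ∨ b = max(0.04, 0.04) = 0.04
¬(b ∨ b) = 1 − 0.04 = 0.96
¬(b ∨ b) ∨ a = max(0.96, 0.45) = 0.96
a ∨ a = max(0.45, 0.45) = 0.45
¬(a ∨ a) = 1 − 0.45 = 0.55
b ⇒ (a ∨ a) = min(1, 1 − 0.04 + 0.45) = min(1, 1.41) = 1.00
¬(b ⇒ (a ∨ a)) = 1 − 1.00 = 0.00
¬(a ∨ a) ⇒ ¬(b ⇒ (a ∨ a)) = min(1, 1 − 0.55 + 0.00) = min(1, 0.45) = 0.45
(¬(b ∨ b) ∨ a) ∨ (¬(a ∨ a) ⇒ ¬(b ⇒ (a ∨ a))) = max(0.96, 0.45) = 0.96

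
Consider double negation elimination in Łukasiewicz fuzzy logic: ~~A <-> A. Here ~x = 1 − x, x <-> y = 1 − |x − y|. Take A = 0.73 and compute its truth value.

1.00

~A = 1 − 0.73 = 0.27
~~A = 1 − 0.27 = 0.73
~~A <-> A = 1 − |0.73 − 0.73| = 1 − 0.00 = 1.00
(As expected: always 1 in Ł∞ since negation is involutive.)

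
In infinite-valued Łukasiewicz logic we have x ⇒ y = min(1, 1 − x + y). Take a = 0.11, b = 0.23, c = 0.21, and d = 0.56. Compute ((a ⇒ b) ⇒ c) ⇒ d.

a ⇒ b = min(1, 1 − 0.11 + 0.23) = min(1, 1.12) = 1.00
(a ⇒ b) ⇒ c = min(1, 1 − 1.00 + 0.21) = min(1, 0.21) = 0.21
((a ⇒ b) ⇒ c) ⇒ d = min(1, 1 − 0.21 + 0.56) = min(1, 1.35) = 1.00

1.00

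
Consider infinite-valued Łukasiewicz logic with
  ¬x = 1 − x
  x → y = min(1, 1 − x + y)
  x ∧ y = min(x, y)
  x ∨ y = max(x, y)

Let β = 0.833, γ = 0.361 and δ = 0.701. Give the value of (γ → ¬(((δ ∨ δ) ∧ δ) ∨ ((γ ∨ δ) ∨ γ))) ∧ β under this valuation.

δ ∨ δ = max(0.701, 0.701) = 0.701
(δ ∨ δ) ∧ δ = min(0.701, 0.701) = 0.701
γ ∨ δ = max(0.361, 0.701) = 0.701
(γ ∨ δ) ∨ γ = max(0.701, 0.361) = 0.701
((δ ∨ δ) ∧ δ) ∨ ((γ ∨ δ) ∨ γ) = max(0.701, 0.701) = 0.701
¬(((δ ∨ δ) ∧ δ) ∨ ((γ ∨ δ) ∨ γ)) = 1 − 0.701 = 0.299
γ → ¬(((δ ∨ δ) ∧ δ) ∨ ((γ ∨ δ) ∨ γ)) = min(1, 1 − 0.361 + 0.299) = min(1, 0.938) = 0.938
(γ → ¬(((δ ∨ δ) ∧ δ) ∨ ((γ ∨ δ) ∨ γ))) ∧ β = min(0.938, 0.833) = 0.833

0.833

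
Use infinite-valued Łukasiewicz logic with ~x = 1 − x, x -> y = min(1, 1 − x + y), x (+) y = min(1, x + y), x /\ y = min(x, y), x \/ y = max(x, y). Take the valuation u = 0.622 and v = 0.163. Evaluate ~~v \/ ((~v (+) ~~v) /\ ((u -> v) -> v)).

~v = 1 − 0.163 = 0.837
~~v = 1 − 0.837 = 0.163
~v (+) ~~v = min(1, 0.837 + 0.163) = min(1, 1.000) = 1.000
u -> v = min(1, 1 − 0.622 + 0.163) = min(1, 0.541) = 0.541
(u -> v) -> v = min(1, 1 − 0.541 + 0.163) = min(1, 0.622) = 0.622
(~v (+) ~~v) /\ ((u -> v) -> v) = min(1.000, 0.622) = 0.622
~~v \/ ((~v (+) ~~v) /\ ((u -> v) -> v)) = max(0.163, 0.622) = 0.622

0.622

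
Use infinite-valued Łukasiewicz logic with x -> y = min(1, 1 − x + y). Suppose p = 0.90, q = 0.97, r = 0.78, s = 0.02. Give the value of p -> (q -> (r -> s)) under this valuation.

0.37

r -> s = min(1, 1 − 0.78 + 0.02) = min(1, 0.24) = 0.24
q -> (r -> s) = min(1, 1 − 0.97 + 0.24) = min(1, 0.27) = 0.27
p -> (q -> (r -> s)) = min(1, 1 − 0.90 + 0.27) = min(1, 0.37) = 0.37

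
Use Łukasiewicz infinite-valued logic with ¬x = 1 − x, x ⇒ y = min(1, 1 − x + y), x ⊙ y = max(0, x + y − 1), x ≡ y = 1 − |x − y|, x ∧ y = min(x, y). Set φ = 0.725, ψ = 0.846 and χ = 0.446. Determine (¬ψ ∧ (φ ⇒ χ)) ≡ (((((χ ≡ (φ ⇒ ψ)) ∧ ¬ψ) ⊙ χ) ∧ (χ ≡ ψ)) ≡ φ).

0.879

¬ψ = 1 − 0.846 = 0.154
φ ⇒ χ = min(1, 1 − 0.725 + 0.446) = min(1, 0.721) = 0.721
¬ψ ∧ (φ ⇒ χ) = min(0.154, 0.721) = 0.154
φ ⇒ ψ = min(1, 1 − 0.725 + 0.846) = min(1, 1.121) = 1.000
χ ≡ (φ ⇒ ψ) = 1 − |0.446 − 1.000| = 1 − 0.554 = 0.446
(χ ≡ (φ ⇒ ψ)) ∧ ¬ψ = min(0.446, 0.154) = 0.154
((χ ≡ (φ ⇒ ψ)) ∧ ¬ψ) ⊙ χ = max(0, 0.154 + 0.446 − 1) = max(0, -0.400) = 0.000
χ ≡ ψ = 1 − |0.446 − 0.846| = 1 − 0.400 = 0.600
(((χ ≡ (φ ⇒ ψ)) ∧ ¬ψ) ⊙ χ) ∧ (χ ≡ ψ) = min(0.000, 0.600) = 0.000
((((χ ≡ (φ ⇒ ψ)) ∧ ¬ψ) ⊙ χ) ∧ (χ ≡ ψ)) ≡ φ = 1 − |0.000 − 0.725| = 1 − 0.725 = 0.275
(¬ψ ∧ (φ ⇒ χ)) ≡ (((((χ ≡ (φ ⇒ ψ)) ∧ ¬ψ) ⊙ χ) ∧ (χ ≡ ψ)) ≡ φ) = 1 − |0.154 − 0.275| = 1 − 0.121 = 0.879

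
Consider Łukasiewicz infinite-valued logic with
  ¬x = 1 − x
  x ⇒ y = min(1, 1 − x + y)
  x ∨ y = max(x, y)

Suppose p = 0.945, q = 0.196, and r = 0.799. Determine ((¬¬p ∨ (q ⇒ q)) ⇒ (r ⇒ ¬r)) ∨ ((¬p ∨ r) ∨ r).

¬p = 1 − 0.945 = 0.055
¬¬p = 1 − 0.055 = 0.945
q ⇒ q = min(1, 1 − 0.196 + 0.196) = min(1, 1.000) = 1.000
¬¬p ∨ (q ⇒ q) = max(0.945, 1.000) = 1.000
¬r = 1 − 0.799 = 0.201
r ⇒ ¬r = min(1, 1 − 0.799 + 0.201) = min(1, 0.402) = 0.402
(¬¬p ∨ (q ⇒ q)) ⇒ (r ⇒ ¬r) = min(1, 1 − 1.000 + 0.402) = min(1, 0.402) = 0.402
¬p ∨ r = max(0.055, 0.799) = 0.799
(¬p ∨ r) ∨ r = max(0.799, 0.799) = 0.799
((¬¬p ∨ (q ⇒ q)) ⇒ (r ⇒ ¬r)) ∨ ((¬p ∨ r) ∨ r) = max(0.402, 0.799) = 0.799

0.799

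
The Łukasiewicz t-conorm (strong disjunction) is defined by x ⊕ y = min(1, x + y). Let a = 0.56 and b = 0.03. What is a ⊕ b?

a ⊕ b = min(1, 0.56 + 0.03) = min(1, 0.59) = 0.59
For comparison, the Gödel t-conorm max(x, y) would give 0.56.

0.59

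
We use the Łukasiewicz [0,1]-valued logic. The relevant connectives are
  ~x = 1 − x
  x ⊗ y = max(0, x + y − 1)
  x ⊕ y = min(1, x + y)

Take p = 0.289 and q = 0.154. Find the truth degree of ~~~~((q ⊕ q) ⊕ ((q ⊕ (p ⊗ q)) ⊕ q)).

0.616

q ⊕ q = min(1, 0.154 + 0.154) = min(1, 0.308) = 0.308
p ⊗ q = max(0, 0.289 + 0.154 − 1) = max(0, -0.557) = 0.000
q ⊕ (p ⊗ q) = min(1, 0.154 + 0.000) = min(1, 0.154) = 0.154
(q ⊕ (p ⊗ q)) ⊕ q = min(1, 0.154 + 0.154) = min(1, 0.308) = 0.308
(q ⊕ q) ⊕ ((q ⊕ (p ⊗ q)) ⊕ q) = min(1, 0.308 + 0.308) = min(1, 0.616) = 0.616
~((q ⊕ q) ⊕ ((q ⊕ (p ⊗ q)) ⊕ q)) = 1 − 0.616 = 0.384
~~((q ⊕ q) ⊕ ((q ⊕ (p ⊗ q)) ⊕ q)) = 1 − 0.384 = 0.616
~~~((q ⊕ q) ⊕ ((q ⊕ (p ⊗ q)) ⊕ q)) = 1 − 0.616 = 0.384
~~~~((q ⊕ q) ⊕ ((q ⊕ (p ⊗ q)) ⊕ q)) = 1 − 0.384 = 0.616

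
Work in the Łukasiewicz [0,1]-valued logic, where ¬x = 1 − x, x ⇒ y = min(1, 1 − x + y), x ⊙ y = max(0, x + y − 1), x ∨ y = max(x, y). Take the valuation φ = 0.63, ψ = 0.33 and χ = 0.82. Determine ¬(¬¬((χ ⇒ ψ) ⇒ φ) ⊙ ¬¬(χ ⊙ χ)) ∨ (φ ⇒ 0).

χ ⇒ ψ = min(1, 1 − 0.82 + 0.33) = min(1, 0.51) = 0.51
(χ ⇒ ψ) ⇒ φ = min(1, 1 − 0.51 + 0.63) = min(1, 1.12) = 1.00
¬((χ ⇒ ψ) ⇒ φ) = 1 − 1.00 = 0.00
¬¬((χ ⇒ ψ) ⇒ φ) = 1 − 0.00 = 1.00
χ ⊙ χ = max(0, 0.82 + 0.82 − 1) = max(0, 0.64) = 0.64
¬(χ ⊙ χ) = 1 − 0.64 = 0.36
¬¬(χ ⊙ χ) = 1 − 0.36 = 0.64
¬¬((χ ⇒ ψ) ⇒ φ) ⊙ ¬¬(χ ⊙ χ) = max(0, 1.00 + 0.64 − 1) = max(0, 0.64) = 0.64
¬(¬¬((χ ⇒ ψ) ⇒ φ) ⊙ ¬¬(χ ⊙ χ)) = 1 − 0.64 = 0.36
φ ⇒ 0 = min(1, 1 − 0.63 + 0.00) = min(1, 0.37) = 0.37
¬(¬¬((χ ⇒ ψ) ⇒ φ) ⊙ ¬¬(χ ⊙ χ)) ∨ (φ ⇒ 0) = max(0.36, 0.37) = 0.37

0.37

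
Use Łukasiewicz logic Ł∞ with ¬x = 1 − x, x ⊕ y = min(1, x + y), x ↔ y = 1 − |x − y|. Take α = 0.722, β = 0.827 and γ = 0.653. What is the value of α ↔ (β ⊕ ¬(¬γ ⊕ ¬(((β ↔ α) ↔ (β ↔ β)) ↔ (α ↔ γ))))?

0.722

¬γ = 1 − 0.653 = 0.347
β ↔ α = 1 − |0.827 − 0.722| = 1 − 0.105 = 0.895
β ↔ β = 1 − |0.827 − 0.827| = 1 − 0.000 = 1.000
(β ↔ α) ↔ (β ↔ β) = 1 − |0.895 − 1.000| = 1 − 0.105 = 0.895
α ↔ γ = 1 − |0.722 − 0.653| = 1 − 0.069 = 0.931
((β ↔ α) ↔ (β ↔ β)) ↔ (α ↔ γ) = 1 − |0.895 − 0.931| = 1 − 0.036 = 0.964
¬(((β ↔ α) ↔ (β ↔ β)) ↔ (α ↔ γ)) = 1 − 0.964 = 0.036
¬γ ⊕ ¬(((β ↔ α) ↔ (β ↔ β)) ↔ (α ↔ γ)) = min(1, 0.347 + 0.036) = min(1, 0.383) = 0.383
¬(¬γ ⊕ ¬(((β ↔ α) ↔ (β ↔ β)) ↔ (α ↔ γ))) = 1 − 0.383 = 0.617
β ⊕ ¬(¬γ ⊕ ¬(((β ↔ α) ↔ (β ↔ β)) ↔ (α ↔ γ))) = min(1, 0.827 + 0.617) = min(1, 1.444) = 1.000
α ↔ (β ⊕ ¬(¬γ ⊕ ¬(((β ↔ α) ↔ (β ↔ β)) ↔ (α ↔ γ)))) = 1 − |0.722 − 1.000| = 1 − 0.278 = 0.722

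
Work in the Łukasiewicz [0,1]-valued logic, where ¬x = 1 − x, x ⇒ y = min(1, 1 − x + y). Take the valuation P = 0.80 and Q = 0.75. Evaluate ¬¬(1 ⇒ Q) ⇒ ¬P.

1 ⇒ Q = min(1, 1 − 1.00 + 0.75) = min(1, 0.75) = 0.75
¬(1 ⇒ Q) = 1 − 0.75 = 0.25
¬¬(1 ⇒ Q) = 1 − 0.25 = 0.75
¬P = 1 − 0.80 = 0.20
¬¬(1 ⇒ Q) ⇒ ¬P = min(1, 1 − 0.75 + 0.20) = min(1, 0.45) = 0.45

0.45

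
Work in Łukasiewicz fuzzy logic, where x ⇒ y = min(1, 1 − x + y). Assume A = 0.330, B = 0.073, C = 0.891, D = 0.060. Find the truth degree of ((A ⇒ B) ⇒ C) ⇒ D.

0.060

A ⇒ B = min(1, 1 − 0.330 + 0.073) = min(1, 0.743) = 0.743
(A ⇒ B) ⇒ C = min(1, 1 − 0.743 + 0.891) = min(1, 1.148) = 1.000
((A ⇒ B) ⇒ C) ⇒ D = min(1, 1 − 1.000 + 0.060) = min(1, 0.060) = 0.060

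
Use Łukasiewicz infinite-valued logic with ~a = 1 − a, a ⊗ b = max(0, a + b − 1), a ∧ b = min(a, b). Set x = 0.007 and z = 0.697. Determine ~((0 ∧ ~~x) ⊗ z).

~x = 1 − 0.007 = 0.993
~~x = 1 − 0.993 = 0.007
0 ∧ ~~x = min(0.000, 0.007) = 0.000
(0 ∧ ~~x) ⊗ z = max(0, 0.000 + 0.697 − 1) = max(0, -0.303) = 0.000
~((0 ∧ ~~x) ⊗ z) = 1 − 0.000 = 1.000

1.000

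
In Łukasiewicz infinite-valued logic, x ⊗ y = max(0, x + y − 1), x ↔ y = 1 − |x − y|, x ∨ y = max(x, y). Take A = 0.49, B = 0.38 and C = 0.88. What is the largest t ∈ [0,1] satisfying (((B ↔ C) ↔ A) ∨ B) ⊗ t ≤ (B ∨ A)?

0.50

B ↔ C = 1 − |0.38 − 0.88| = 1 − 0.50 = 0.50
(B ↔ C) ↔ A = 1 − |0.50 − 0.49| = 1 − 0.01 = 0.99
((B ↔ C) ↔ A) ∨ B = max(0.99, 0.38) = 0.99
So the left factor is ((B ↔ C) ↔ A) ∨ B = 0.99.
B ∨ A = max(0.38, 0.49) = 0.49
So the right-hand bound is B ∨ A = 0.49.
The residuum of the Łukasiewicz t-norm gives the supremum: min(1, 1 − 0.99 + 0.49).
1 − 0.99 + 0.49 = 0.50, so t = min(1, 0.50) = 0.50.
Check: 0.99 ⊗ 0.50 = max(0, 0.49) = 0.49 ≤ 0.49.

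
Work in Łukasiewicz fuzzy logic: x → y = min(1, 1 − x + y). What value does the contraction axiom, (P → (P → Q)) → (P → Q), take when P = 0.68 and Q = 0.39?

P → Q = min(1, 1 − 0.68 + 0.39) = min(1, 0.71) = 0.71
P → (P → Q) = min(1, 1 − 0.68 + 0.71) = min(1, 1.03) = 1.00
(P → (P → Q)) → (P → Q) = min(1, 1 − 1.00 + 0.71) = min(1, 0.71) = 0.71
(The value 0.71 < 1 shows this instance is not satisfied; fails in Ł∞ (the t-norm is not idempotent).)

0.71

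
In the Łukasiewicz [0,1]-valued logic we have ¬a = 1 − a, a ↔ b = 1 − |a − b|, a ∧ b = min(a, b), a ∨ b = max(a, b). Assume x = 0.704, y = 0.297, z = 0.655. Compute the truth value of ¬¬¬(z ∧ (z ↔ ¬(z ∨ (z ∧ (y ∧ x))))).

y ∧ x = min(0.297, 0.704) = 0.297
z ∧ (y ∧ x) = min(0.655, 0.297) = 0.297
z ∨ (z ∧ (y ∧ x)) = max(0.655, 0.297) = 0.655
¬(z ∨ (z ∧ (y ∧ x))) = 1 − 0.655 = 0.345
z ↔ ¬(z ∨ (z ∧ (y ∧ x))) = 1 − |0.655 − 0.345| = 1 − 0.310 = 0.690
z ∧ (z ↔ ¬(z ∨ (z ∧ (y ∧ x)))) = min(0.655, 0.690) = 0.655
¬(z ∧ (z ↔ ¬(z ∨ (z ∧ (y ∧ x))))) = 1 − 0.655 = 0.345
¬¬(z ∧ (z ↔ ¬(z ∨ (z ∧ (y ∧ x))))) = 1 − 0.345 = 0.655
¬¬¬(z ∧ (z ↔ ¬(z ∨ (z ∧ (y ∧ x))))) = 1 − 0.655 = 0.345

0.345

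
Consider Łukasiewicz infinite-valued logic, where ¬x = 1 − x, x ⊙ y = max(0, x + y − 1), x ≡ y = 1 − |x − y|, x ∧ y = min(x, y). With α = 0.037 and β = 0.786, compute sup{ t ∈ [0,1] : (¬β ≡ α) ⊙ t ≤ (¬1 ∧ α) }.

0.177

¬β = 1 − 0.786 = 0.214
¬β ≡ α = 1 − |0.214 − 0.037| = 1 − 0.177 = 0.823
So the left factor is ¬β ≡ α = 0.823.
¬1 = 1 − 1.000 = 0.000
¬1 ∧ α = min(0.000, 0.037) = 0.000
So the right-hand bound is ¬1 ∧ α = 0.000.
The residuum of the Łukasiewicz t-norm gives the supremum: min(1, 1 − 0.823 + 0.000).
1 − 0.823 + 0.000 = 0.177, so t = min(1, 0.177) = 0.177.
Check: 0.823 ⊙ 0.177 = max(0, 0.000) = 0.000 ≤ 0.000.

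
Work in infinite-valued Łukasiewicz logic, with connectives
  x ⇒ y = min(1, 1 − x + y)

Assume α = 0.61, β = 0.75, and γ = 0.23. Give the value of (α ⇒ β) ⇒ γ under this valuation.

α ⇒ β = min(1, 1 − 0.61 + 0.75) = min(1, 1.14) = 1.00
(α ⇒ β) ⇒ γ = min(1, 1 − 1.00 + 0.23) = min(1, 0.23) = 0.23

0.23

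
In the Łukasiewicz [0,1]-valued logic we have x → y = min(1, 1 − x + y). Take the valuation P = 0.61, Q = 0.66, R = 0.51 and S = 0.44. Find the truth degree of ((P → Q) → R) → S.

P → Q = min(1, 1 − 0.61 + 0.66) = min(1, 1.05) = 1.00
(P → Q) → R = min(1, 1 − 1.00 + 0.51) = min(1, 0.51) = 0.51
((P → Q) → R) → S = min(1, 1 − 0.51 + 0.44) = min(1, 0.93) = 0.93

0.93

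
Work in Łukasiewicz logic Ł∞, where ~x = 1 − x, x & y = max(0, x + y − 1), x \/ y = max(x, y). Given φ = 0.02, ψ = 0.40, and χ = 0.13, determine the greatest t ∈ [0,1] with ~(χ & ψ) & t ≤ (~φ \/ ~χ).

0.98

χ & ψ = max(0, 0.13 + 0.40 − 1) = max(0, -0.47) = 0.00
~(χ & ψ) = 1 − 0.00 = 1.00
So the left factor is ~(χ & ψ) = 1.00.
~φ = 1 − 0.02 = 0.98
~χ = 1 − 0.13 = 0.87
~φ \/ ~χ = max(0.98, 0.87) = 0.98
So the right-hand bound is ~φ \/ ~χ = 0.98.
The residuum of the Łukasiewicz t-norm gives the supremum: min(1, 1 − 1.00 + 0.98).
1 − 1.00 + 0.98 = 0.98, so t = min(1, 0.98) = 0.98.
Check: 1.00 & 0.98 = max(0, 0.98) = 0.98 ≤ 0.98.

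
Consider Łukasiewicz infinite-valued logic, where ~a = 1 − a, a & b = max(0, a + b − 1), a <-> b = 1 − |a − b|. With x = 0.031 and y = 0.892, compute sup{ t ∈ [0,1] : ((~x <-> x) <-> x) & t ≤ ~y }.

0.139

~x = 1 − 0.031 = 0.969
~x <-> x = 1 − |0.969 − 0.031| = 1 − 0.938 = 0.062
(~x <-> x) <-> x = 1 − |0.062 − 0.031| = 1 − 0.031 = 0.969
So the left factor is (~x <-> x) <-> x = 0.969.
~y = 1 − 0.892 = 0.108
So the right-hand bound is ~y = 0.108.
The residuum of the Łukasiewicz t-norm gives the supremum: min(1, 1 − 0.969 + 0.108).
1 − 0.969 + 0.108 = 0.139, so t = min(1, 0.139) = 0.139.
Check: 0.969 & 0.139 = max(0, 0.108) = 0.108 ≤ 0.108.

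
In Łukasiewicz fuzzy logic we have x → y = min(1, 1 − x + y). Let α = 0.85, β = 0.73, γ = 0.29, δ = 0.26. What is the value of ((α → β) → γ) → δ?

α → β = min(1, 1 − 0.85 + 0.73) = min(1, 0.88) = 0.88
(α → β) → γ = min(1, 1 − 0.88 + 0.29) = min(1, 0.41) = 0.41
((α → β) → γ) → δ = min(1, 1 − 0.41 + 0.26) = min(1, 0.85) = 0.85

0.85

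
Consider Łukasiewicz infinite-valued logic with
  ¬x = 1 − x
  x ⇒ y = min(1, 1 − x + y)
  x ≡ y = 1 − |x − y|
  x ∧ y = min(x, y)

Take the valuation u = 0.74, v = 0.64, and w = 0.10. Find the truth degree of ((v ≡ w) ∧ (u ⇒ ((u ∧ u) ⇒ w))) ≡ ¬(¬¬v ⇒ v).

0.54

v ≡ w = 1 − |0.64 − 0.10| = 1 − 0.54 = 0.46
u ∧ u = min(0.74, 0.74) = 0.74
(u ∧ u) ⇒ w = min(1, 1 − 0.74 + 0.10) = min(1, 0.36) = 0.36
u ⇒ ((u ∧ u) ⇒ w) = min(1, 1 − 0.74 + 0.36) = min(1, 0.62) = 0.62
(v ≡ w) ∧ (u ⇒ ((u ∧ u) ⇒ w)) = min(0.46, 0.62) = 0.46
¬v = 1 − 0.64 = 0.36
¬¬v = 1 − 0.36 = 0.64
¬¬v ⇒ v = min(1, 1 − 0.64 + 0.64) = min(1, 1.00) = 1.00
¬(¬¬v ⇒ v) = 1 − 1.00 = 0.00
((v ≡ w) ∧ (u ⇒ ((u ∧ u) ⇒ w))) ≡ ¬(¬¬v ⇒ v) = 1 − |0.46 − 0.00| = 1 − 0.46 = 0.54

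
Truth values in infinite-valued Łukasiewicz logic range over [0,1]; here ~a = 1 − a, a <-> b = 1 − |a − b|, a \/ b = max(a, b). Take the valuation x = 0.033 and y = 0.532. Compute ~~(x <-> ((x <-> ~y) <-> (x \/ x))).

0.565

~y = 1 − 0.532 = 0.468
x <-> ~y = 1 − |0.033 − 0.468| = 1 − 0.435 = 0.565
x \/ x = max(0.033, 0.033) = 0.033
(x <-> ~y) <-> (x \/ x) = 1 − |0.565 − 0.033| = 1 − 0.532 = 0.468
x <-> ((x <-> ~y) <-> (x \/ x)) = 1 − |0.033 − 0.468| = 1 − 0.435 = 0.565
~(x <-> ((x <-> ~y) <-> (x \/ x))) = 1 − 0.565 = 0.435
~~(x <-> ((x <-> ~y) <-> (x \/ x))) = 1 − 0.435 = 0.565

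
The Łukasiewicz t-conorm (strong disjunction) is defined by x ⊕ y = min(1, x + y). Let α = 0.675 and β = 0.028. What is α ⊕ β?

α ⊕ β = min(1, 0.675 + 0.028) = min(1, 0.703) = 0.703
For comparison, the Gödel t-conorm max(x, y) would give 0.675.

0.703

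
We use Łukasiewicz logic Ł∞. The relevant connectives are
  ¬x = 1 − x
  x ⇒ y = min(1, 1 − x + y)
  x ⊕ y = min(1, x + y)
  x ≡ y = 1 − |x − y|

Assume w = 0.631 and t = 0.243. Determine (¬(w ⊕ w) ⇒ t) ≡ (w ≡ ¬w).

0.738

w ⊕ w = min(1, 0.631 + 0.631) = min(1, 1.262) = 1.000
¬(w ⊕ w) = 1 − 1.000 = 0.000
¬(w ⊕ w) ⇒ t = min(1, 1 − 0.000 + 0.243) = min(1, 1.243) = 1.000
¬w = 1 − 0.631 = 0.369
w ≡ ¬w = 1 − |0.631 − 0.369| = 1 − 0.262 = 0.738
(¬(w ⊕ w) ⇒ t) ≡ (w ≡ ¬w) = 1 − |1.000 − 0.738| = 1 − 0.262 = 0.738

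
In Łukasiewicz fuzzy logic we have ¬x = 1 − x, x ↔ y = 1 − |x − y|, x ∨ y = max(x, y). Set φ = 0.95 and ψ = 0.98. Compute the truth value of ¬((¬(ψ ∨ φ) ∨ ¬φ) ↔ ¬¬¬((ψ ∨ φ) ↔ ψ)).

ψ ∨ φ = max(0.98, 0.95) = 0.98
¬(ψ ∨ φ) = 1 − 0.98 = 0.02
¬φ = 1 − 0.95 = 0.05
¬(ψ ∨ φ) ∨ ¬φ = max(0.02, 0.05) = 0.05
(ψ ∨ φ) ↔ ψ = 1 − |0.98 − 0.98| = 1 − 0.00 = 1.00
¬((ψ ∨ φ) ↔ ψ) = 1 − 1.00 = 0.00
¬¬((ψ ∨ φ) ↔ ψ) = 1 − 0.00 = 1.00
¬¬¬((ψ ∨ φ) ↔ ψ) = 1 − 1.00 = 0.00
(¬(ψ ∨ φ) ∨ ¬φ) ↔ ¬¬¬((ψ ∨ φ) ↔ ψ) = 1 − |0.05 − 0.00| = 1 − 0.05 = 0.95
¬((¬(ψ ∨ φ) ∨ ¬φ) ↔ ¬¬¬((ψ ∨ φ) ↔ ψ)) = 1 − 0.95 = 0.05

0.05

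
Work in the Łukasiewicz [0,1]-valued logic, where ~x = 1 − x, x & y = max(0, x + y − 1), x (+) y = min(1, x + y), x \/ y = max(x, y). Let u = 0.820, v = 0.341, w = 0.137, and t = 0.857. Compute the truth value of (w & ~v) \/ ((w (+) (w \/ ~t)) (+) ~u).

~v = 1 − 0.341 = 0.659
w & ~v = max(0, 0.137 + 0.659 − 1) = max(0, -0.204) = 0.000
~t = 1 − 0.857 = 0.143
w \/ ~t = max(0.137, 0.143) = 0.143
w (+) (w \/ ~t) = min(1, 0.137 + 0.143) = min(1, 0.280) = 0.280
~u = 1 − 0.820 = 0.180
(w (+) (w \/ ~t)) (+) ~u = min(1, 0.280 + 0.180) = min(1, 0.460) = 0.460
(w & ~v) \/ ((w (+) (w \/ ~t)) (+) ~u) = max(0.000, 0.460) = 0.460

0.460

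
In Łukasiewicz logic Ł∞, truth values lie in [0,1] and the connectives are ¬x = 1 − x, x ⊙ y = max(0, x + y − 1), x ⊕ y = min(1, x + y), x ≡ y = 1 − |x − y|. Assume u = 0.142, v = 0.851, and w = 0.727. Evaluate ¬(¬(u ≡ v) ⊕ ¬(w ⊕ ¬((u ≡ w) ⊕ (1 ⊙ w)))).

0.018

u ≡ v = 1 − |0.142 − 0.851| = 1 − 0.709 = 0.291
¬(u ≡ v) = 1 − 0.291 = 0.709
u ≡ w = 1 − |0.142 − 0.727| = 1 − 0.585 = 0.415
1 ⊙ w = max(0, 1.000 + 0.727 − 1) = max(0, 0.727) = 0.727
(u ≡ w) ⊕ (1 ⊙ w) = min(1, 0.415 + 0.727) = min(1, 1.142) = 1.000
¬((u ≡ w) ⊕ (1 ⊙ w)) = 1 − 1.000 = 0.000
w ⊕ ¬((u ≡ w) ⊕ (1 ⊙ w)) = min(1, 0.727 + 0.000) = min(1, 0.727) = 0.727
¬(w ⊕ ¬((u ≡ w) ⊕ (1 ⊙ w))) = 1 − 0.727 = 0.273
¬(u ≡ v) ⊕ ¬(w ⊕ ¬((u ≡ w) ⊕ (1 ⊙ w))) = min(1, 0.709 + 0.273) = min(1, 0.982) = 0.982
¬(¬(u ≡ v) ⊕ ¬(w ⊕ ¬((u ≡ w) ⊕ (1 ⊙ w)))) = 1 − 0.982 = 0.018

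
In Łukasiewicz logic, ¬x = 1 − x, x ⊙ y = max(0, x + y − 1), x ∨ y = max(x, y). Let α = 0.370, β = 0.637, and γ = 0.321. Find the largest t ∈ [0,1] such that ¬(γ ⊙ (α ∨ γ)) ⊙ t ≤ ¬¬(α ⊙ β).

0.007

α ∨ γ = max(0.370, 0.321) = 0.370
γ ⊙ (α ∨ γ) = max(0, 0.321 + 0.370 − 1) = max(0, -0.309) = 0.000
¬(γ ⊙ (α ∨ γ)) = 1 − 0.000 = 1.000
So the left factor is ¬(γ ⊙ (α ∨ γ)) = 1.000.
α ⊙ β = max(0, 0.370 + 0.637 − 1) = max(0, 0.007) = 0.007
¬(α ⊙ β) = 1 − 0.007 = 0.993
¬¬(α ⊙ β) = 1 − 0.993 = 0.007
So the right-hand bound is ¬¬(α ⊙ β) = 0.007.
The residuum of the Łukasiewicz t-norm gives the supremum: min(1, 1 − 1.000 + 0.007).
1 − 1.000 + 0.007 = 0.007, so t = min(1, 0.007) = 0.007.
Check: 1.000 ⊙ 0.007 = max(0, 0.007) = 0.007 ≤ 0.007.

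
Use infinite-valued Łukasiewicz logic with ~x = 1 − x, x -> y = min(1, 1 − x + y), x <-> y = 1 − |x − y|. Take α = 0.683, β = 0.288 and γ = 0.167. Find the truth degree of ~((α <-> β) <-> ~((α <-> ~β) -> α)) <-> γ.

α <-> β = 1 − |0.683 − 0.288| = 1 − 0.395 = 0.605
~β = 1 − 0.288 = 0.712
α <-> ~β = 1 − |0.683 − 0.712| = 1 − 0.029 = 0.971
(α <-> ~β) -> α = min(1, 1 − 0.971 + 0.683) = min(1, 0.712) = 0.712
~((α <-> ~β) -> α) = 1 − 0.712 = 0.288
(α <-> β) <-> ~((α <-> ~β) -> α) = 1 − |0.605 − 0.288| = 1 − 0.317 = 0.683
~((α <-> β) <-> ~((α <-> ~β) -> α)) = 1 − 0.683 = 0.317
~((α <-> β) <-> ~((α <-> ~β) -> α)) <-> γ = 1 − |0.317 − 0.167| = 1 − 0.150 = 0.850

0.850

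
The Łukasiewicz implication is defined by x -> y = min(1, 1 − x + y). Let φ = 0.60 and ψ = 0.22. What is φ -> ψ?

0.62

φ -> ψ = min(1, 1 − 0.60 + 0.22) = min(1, 0.62) = 0.62
For comparison, the Gödel implication (1 if x ≤ y else y) would give 0.22.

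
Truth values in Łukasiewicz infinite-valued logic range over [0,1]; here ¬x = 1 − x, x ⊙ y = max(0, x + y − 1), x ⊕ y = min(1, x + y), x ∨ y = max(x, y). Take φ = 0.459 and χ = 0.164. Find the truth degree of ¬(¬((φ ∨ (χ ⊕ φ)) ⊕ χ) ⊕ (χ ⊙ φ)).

0.787

χ ⊕ φ = min(1, 0.164 + 0.459) = min(1, 0.623) = 0.623
φ ∨ (χ ⊕ φ) = max(0.459, 0.623) = 0.623
(φ ∨ (χ ⊕ φ)) ⊕ χ = min(1, 0.623 + 0.164) = min(1, 0.787) = 0.787
¬((φ ∨ (χ ⊕ φ)) ⊕ χ) = 1 − 0.787 = 0.213
χ ⊙ φ = max(0, 0.164 + 0.459 − 1) = max(0, -0.377) = 0.000
¬((φ ∨ (χ ⊕ φ)) ⊕ χ) ⊕ (χ ⊙ φ) = min(1, 0.213 + 0.000) = min(1, 0.213) = 0.213
¬(¬((φ ∨ (χ ⊕ φ)) ⊕ χ) ⊕ (χ ⊙ φ)) = 1 − 0.213 = 0.787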